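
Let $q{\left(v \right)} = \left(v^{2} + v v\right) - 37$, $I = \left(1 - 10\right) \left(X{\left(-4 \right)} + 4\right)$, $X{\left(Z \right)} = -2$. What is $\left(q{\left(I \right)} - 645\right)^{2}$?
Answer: $1156$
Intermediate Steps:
$I = -18$ ($I = \left(1 - 10\right) \left(-2 + 4\right) = \left(-9\right) 2 = -18$)
$q{\left(v \right)} = -37 + 2 v^{2}$ ($q{\left(v \right)} = \left(v^{2} + v^{2}\right) - 37 = 2 v^{2} - 37 = -37 + 2 v^{2}$)
$\left(q{\left(I \right)} - 645\right)^{2} = \left(\left(-37 + 2 \left(-18\right)^{2}\right) - 645\right)^{2} = \left(\left(-37 + 2 \cdot 324\right) - 645\right)^{2} = \left(\left(-37 + 648\right) - 645\right)^{2} = \left(611 - 645\right)^{2} = \left(-34\right)^{2} = 1156$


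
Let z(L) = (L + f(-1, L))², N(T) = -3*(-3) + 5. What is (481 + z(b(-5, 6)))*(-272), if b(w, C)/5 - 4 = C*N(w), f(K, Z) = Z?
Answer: -210767632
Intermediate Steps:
N(T) = 14 (N(T) = 9 + 5 = 14)
b(w, C) = 20 + 70*C (b(w, C) = 20 + 5*(C*14) = 20 + 5*(14*C) = 20 + 70*C)
z(L) = 4*L² (z(L) = (L + L)² = (2*L)² = 4*L²)
(481 + z(b(-5, 6)))*(-272) = (481 + 4*(20 + 70*6)²)*(-272) = (481 + 4*(20 + 420)²)*(-272) = (481 + 4*440²)*(-272) = (481 + 4*193600)*(-272) = (481 + 774400)*(-272) = 774881*(-272) = -210767632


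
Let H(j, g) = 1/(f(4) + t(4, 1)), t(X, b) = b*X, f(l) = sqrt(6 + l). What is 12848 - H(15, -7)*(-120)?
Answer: 12928 - 20*sqrt(10) ≈ 12865.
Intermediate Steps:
t(X, b) = X*b
H(j, g) = 1/(4 + sqrt(10)) (H(j, g) = 1/(sqrt(6 + 4) + 4*1) = 1/(sqrt(10) + 4) = 1/(4 + sqrt(10)))
12848 - H(15, -7)*(-120) = 12848 - (2/3 - sqrt(10)/6)*(-120) = 12848 - (-80 + 20*sqrt(10)) = 12848 + (80 - 20*sqrt(10)) = 12928 - 20*sqrt(10)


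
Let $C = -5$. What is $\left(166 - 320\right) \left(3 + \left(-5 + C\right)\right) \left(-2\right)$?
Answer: $-2156$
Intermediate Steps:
$\left(166 - 320\right) \left(3 + \left(-5 + C\right)\right) \left(-2\right) = \left(166 - 320\right) \left(3 - 10\right) \left(-2\right) = - 154 \left(\left(-7\right) \left(-2\right)\right) = \left(-154\right) 14 = -2156$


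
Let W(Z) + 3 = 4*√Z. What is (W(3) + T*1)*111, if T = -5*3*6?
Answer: -10323 + 444*√3 ≈ -9554.0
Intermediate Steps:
W(Z) = -3 + 4*√Z
T = -90 (T = -15*6 = -90)
(W(3) + T*1)*111 = ((-3 + 4*√3) - 90*1)*111 = ((-3 + 4*√3) - 90)*111 = (-93 + 4*√3)*111 = -10323 + 444*√3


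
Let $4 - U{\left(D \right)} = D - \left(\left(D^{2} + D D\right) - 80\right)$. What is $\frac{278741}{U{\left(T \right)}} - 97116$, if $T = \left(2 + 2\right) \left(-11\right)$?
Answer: $- \frac{372646699}{3840} \approx -97043.0$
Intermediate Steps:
$T = -44$ ($T = 4 \left(-11\right) = -44$)
$U{\left(D \right)} = -76 - D + 2 D^{2}$ ($U{\left(D \right)} = 4 - \left(D - \left(\left(D^{2} + D D\right) - 80\right)\right) = 4 - \left(D - \left(\left(D^{2} + D^{2}\right) - 80\right)\right) = 4 - \left(D - \left(2 D^{2} - 80\right)\right) = 4 - \left(D - \left(-80 + 2 D^{2}\right)\right) = 4 - \left(80 + D - 2 D^{2}\right) = -76 - D + 2 D^{2}$)
$\frac{278741}{U{\left(T \right)}} - 97116 = \frac{278741}{-76 - -44 + 2 \left(-44\right)^{2}} - 97116 = \frac{278741}{-76 + 44 + 2 \cdot 1936} + \left(-108649 + 11533\right) = \frac{278741}{-76 + 44 + 3872} - 97116 = \frac{278741}{3840} - 97116 = - \frac{372646699}{3840}$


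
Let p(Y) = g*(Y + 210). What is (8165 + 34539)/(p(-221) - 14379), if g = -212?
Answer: -42704/12047 ≈ -3.5448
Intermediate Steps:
p(Y) = -44520 - 212*Y (p(Y) = -212*(Y + 210) = -212*(210 + Y) = -44520 - 212*Y)
(8165 + 34539)/(p(-221) - 14379) = (8165 + 34539)/((-44520 - 212*(-221)) - 14379) = 42704/((-44520 + 46852) - 14379) = 42704/(2332 - 14379) = 42704/(-12047) = 42704*(-1/12047) = -42704/12047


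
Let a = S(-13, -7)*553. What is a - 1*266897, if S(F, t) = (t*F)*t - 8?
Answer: -623582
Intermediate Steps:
S(F, t) = -8 + F*t² (S(F, t) = (F*t)*t - 8 = F*t² - 8 = -8 + F*t²)
a = -356685 (a = (-8 - 13*(-7)²)*553 = (-8 - 13*49)*553 = (-8 - 637)*553 = -645*553 = -356685)
a - 1*266897 = -356685 - 1*266897 = -356685 - 266897 = -623582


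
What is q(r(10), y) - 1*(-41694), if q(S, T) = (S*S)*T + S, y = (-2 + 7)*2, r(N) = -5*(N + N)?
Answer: 141594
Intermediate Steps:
r(N) = -10*N
y = 10 (y = 5*2 = 10)
q(S, T) = S + T*S² (q(S, T) = S²*T + S = T*S² + S = S + T*S²)
q(r(10), y) - 1*(-41694) = (-10*10)*(1 - 10*10*10) - 1*(-41694) = -100*(1 - 100*10) + 41694 = -100*(1 - 1000) + 41694 = -100*(-999) + 41694 = 99900 + 41694 = 141594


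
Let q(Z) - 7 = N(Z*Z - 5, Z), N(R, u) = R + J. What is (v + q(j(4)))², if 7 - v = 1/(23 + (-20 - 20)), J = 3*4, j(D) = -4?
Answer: 396900/289 ≈ 1373.4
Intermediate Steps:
J = 12
N(R, u) = 12 + R (N(R, u) = R + 12 = 12 + R)
v = 120/17 (v = 7 - 1/(23 + (-20 - 20)) = 7 - 1/(23 - 40) = 7 - 1/(-17) = 7 - 1*(-1/17) = 7 + 1/17 = 120/17 ≈ 7.0588)
q(Z) = 14 + Z² (q(Z) = 7 + (12 + (Z*Z - 5)) = 7 + (12 + (Z² - 5)) = 7 + (12 + (-5 + Z²)) = 7 + (7 + Z²) = 14 + Z²)
(v + q(j(4)))² = (120/17 + (14 + (-4)²))² = (120/17 + (14 + 16))² = (120/17 + 30)² = (630/17)² = 396900/289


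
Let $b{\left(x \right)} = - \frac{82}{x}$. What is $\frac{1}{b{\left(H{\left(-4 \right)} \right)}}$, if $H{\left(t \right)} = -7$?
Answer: $\frac{7}{82} \approx 0.085366$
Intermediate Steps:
$\frac{1}{b{\left(H{\left(-4 \right)} \right)}} = \frac{1}{\left(-82\right) \frac{1}{-7}} = \frac{1}{\left(-82\right) \left(- \frac{1}{7}\right)} = \frac{1}{\frac{82}{7}} = \frac{7}{82}$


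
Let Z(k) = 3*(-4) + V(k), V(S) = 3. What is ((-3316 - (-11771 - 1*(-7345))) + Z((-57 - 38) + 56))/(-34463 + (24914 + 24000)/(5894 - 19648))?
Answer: -2523859/79008836 ≈ -0.031944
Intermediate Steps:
Z(k) = -9 (Z(k) = 3*(-4) + 3 = -12 + 3 = -9)
((-3316 - (-11771 - 1*(-7345))) + Z((-57 - 38) + 56))/(-34463 + (24914 + 24000)/(5894 - 19648)) = ((-3316 - (-11771 - 1*(-7345))) - 9)/(-34463 + (24914 + 24000)/(5894 - 19648)) = ((-3316 - (-11771 + 7345)) - 9)/(-34463 + 48914/(-13754)) = ((-3316 - 1*(-4426)) - 9)/(-34463 + 48914*(-1/13754)) = ((-3316 + 4426) - 9)/(-34463 - 24457/6877) = (1110 - 9)/(-237026508/6877) = 1101*(-6877/237026508) = -2523859/79008836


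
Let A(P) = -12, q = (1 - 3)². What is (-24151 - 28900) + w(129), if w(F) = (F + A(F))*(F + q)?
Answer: -37490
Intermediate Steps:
q = 4 (q = (-2)² = 4)
w(F) = (-12 + F)*(4 + F) (w(F) = (F - 12)*(F + 4) = (-12 + F)*(4 + F))
(-24151 - 28900) + w(129) = (-24151 - 28900) + (-48 + 129² - 8*129) = -53051 + (-48 + 16641 - 1032) = -53051 + 15561 = -37490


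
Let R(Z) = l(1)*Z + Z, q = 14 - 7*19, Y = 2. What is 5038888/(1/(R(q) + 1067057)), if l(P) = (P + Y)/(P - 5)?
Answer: 5376630805698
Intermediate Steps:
q = -119 (q = 14 - 133 = -119)
l(P) = (2 + P)/(-5 + P) (l(P) = (P + 2)/(P - 5) = (2 + P)/(-5 + P))
R(Z) = Z/4 (R(Z) = ((2 + 1)/(-5 + 1))*Z + Z = (3/(-4))*Z + Z = (-¼*3)*Z + Z = -3*Z/4 + Z = Z/4)
5038888/(1/(R(q) + 1067057)) = 5038888/(1/((¼)*(-119) + 1067057)) = 5038888/(1/(-119/4 + 1067057)) = 5038888/(1/(4268109/4)) = 5038888/(4/4268109) = 5038888*(4268109/4) = 5376630805698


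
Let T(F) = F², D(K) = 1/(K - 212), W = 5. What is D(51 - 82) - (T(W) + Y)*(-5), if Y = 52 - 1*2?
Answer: 91124/243 ≈ 375.00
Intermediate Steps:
D(K) = 1/(-212 + K)
Y = 50 (Y = 52 - 2 = 50)
D(51 - 82) - (T(W) + Y)*(-5) = 1/(-212 + (51 - 82)) - (5² + 50)*(-5) = 1/(-212 - 31) - (25 + 50)*(-5) = 1/(-243) - 75*(-5) = -1/243 - 1*(-375) = -1/243 + 375 = 91124/243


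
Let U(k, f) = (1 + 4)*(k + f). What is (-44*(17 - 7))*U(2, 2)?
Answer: -8800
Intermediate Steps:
U(k, f) = 5*f + 5*k (U(k, f) = 5*(f + k) = 5*f + 5*k)
(-44*(17 - 7))*U(2, 2) = (-44*(17 - 7))*(5*2 + 5*2) = (-44*10)*(10 + 10) = -440*20 = -8800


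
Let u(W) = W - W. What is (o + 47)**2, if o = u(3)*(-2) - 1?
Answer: 2116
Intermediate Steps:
u(W) = 0
o = -1 (o = 0*(-2) - 1 = 0 - 1 = -1)
(o + 47)**2 = (-1 + 47)**2 = 46**2 = 2116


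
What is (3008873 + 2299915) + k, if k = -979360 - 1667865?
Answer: 2661563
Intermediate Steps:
k = -2647225
(3008873 + 2299915) + k = (3008873 + 2299915) - 2647225 = 5308788 - 2647225 = 2661563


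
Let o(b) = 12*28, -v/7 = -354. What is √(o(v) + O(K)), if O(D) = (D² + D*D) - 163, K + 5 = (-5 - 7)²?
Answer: √38815 ≈ 197.02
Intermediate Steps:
v = 2478 (v = -7*(-354) = 2478)
o(b) = 336
K = 139 (K = -5 + (-5 - 7)² = -5 + (-12)² = -5 + 144 = 139)
O(D) = -163 + 2*D² (O(D) = (D² + D²) - 163 = 2*D² - 163 = -163 + 2*D²)
√(o(v) + O(K)) = √(336 + (-163 + 2*139²)) = √(336 + (-163 + 2*19321)) = √(336 + (-163 + 38642)) = √(336 + 38479) = √38815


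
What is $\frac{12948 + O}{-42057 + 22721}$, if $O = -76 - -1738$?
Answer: $- \frac{7305}{9668} \approx -0.75559$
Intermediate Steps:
$O = 1662$ ($O = -76 + 1738 = 1662$)
$\frac{12948 + O}{-42057 + 22721} = \frac{12948 + 1662}{-42057 + 22721} = \frac{14610}{-19336} = 14610 \left(- \frac{1}{19336}\right) = - \frac{7305}{9668}$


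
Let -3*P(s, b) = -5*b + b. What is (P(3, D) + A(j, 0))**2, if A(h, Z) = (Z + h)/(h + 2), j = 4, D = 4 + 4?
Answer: 1156/9 ≈ 128.44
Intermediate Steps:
D = 8
P(s, b) = 4*b/3 (P(s, b) = -(-5*b + b)/3 = -(-4)*b/3 = 4*b/3)
A(h, Z) = (Z + h)/(2 + h)
(P(3, D) + A(j, 0))**2 = ((4/3)*8 + (0 + 4)/(2 + 4))**2 = (32/3 + 4/6)**2 = (32/3 + (1/6)*4)**2 = (32/3 + 2/3)**2 = (34/3)**2 = 1156/9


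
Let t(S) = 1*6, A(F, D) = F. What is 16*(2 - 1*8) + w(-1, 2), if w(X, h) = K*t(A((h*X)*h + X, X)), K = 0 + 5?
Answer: -66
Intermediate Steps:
K = 5
t(S) = 6
w(X, h) = 30 (w(X, h) = 5*6 = 30)
16*(2 - 1*8) + w(-1, 2) = 16*(2 - 1*8) + 30 = 16*(2 - 8) + 30 = 16*(-6) + 30 = -96 + 30 = -66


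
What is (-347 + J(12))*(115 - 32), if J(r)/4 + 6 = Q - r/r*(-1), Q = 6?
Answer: -28469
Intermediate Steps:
J(r) = 4 (J(r) = -24 + 4*(6 - r/r*(-1)) = -24 + 4*(6 - (-1)) = -24 + 4*(6 - 1*(-1)) = -24 + 4*(6 + 1) = -24 + 4*7 = -24 + 28 = 4)
(-347 + J(12))*(115 - 32) = (-347 + 4)*(115 - 32) = -343*83 = -28469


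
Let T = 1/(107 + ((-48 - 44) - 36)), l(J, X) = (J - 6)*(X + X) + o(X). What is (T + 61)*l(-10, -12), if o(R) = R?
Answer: 158720/7 ≈ 22674.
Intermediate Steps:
l(J, X) = X + 2*X*(-6 + J) (l(J, X) = (J - 6)*(X + X) + X = (-6 + J)*(2*X) + X = 2*X*(-6 + J) + X = X + 2*X*(-6 + J))
T = -1/21 (T = 1/(107 + (-92 - 36)) = 1/(107 - 128) = 1/(-21) = -1/21 ≈ -0.047619)
(T + 61)*l(-10, -12) = (-1/21 + 61)*(-12*(-11 + 2*(-10))) = 1280*(-12*(-11 - 20))/21 = 1280*(-12*(-31))/21 = (1280/21)*372 = 158720/7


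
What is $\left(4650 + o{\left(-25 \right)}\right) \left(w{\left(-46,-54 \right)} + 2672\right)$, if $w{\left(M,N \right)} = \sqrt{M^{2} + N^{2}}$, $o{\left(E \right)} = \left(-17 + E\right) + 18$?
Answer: $12360672 + 9252 \sqrt{1258} \approx 1.2689 \cdot 10^{7}$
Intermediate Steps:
$o{\left(E \right)} = 1 + E$
$\left(4650 + o{\left(-25 \right)}\right) \left(w{\left(-46,-54 \right)} + 2672\right) = \left(4650 + \left(1 - 25\right)\right) \left(\sqrt{\left(-46\right)^{2} + \left(-54\right)^{2}} + 2672\right) = \left(4650 - 24\right) \left(\sqrt{2116 + 2916} + 2672\right) = 4626 \left(\sqrt{5032} + 2672\right) = 4626 \left(2 \sqrt{1258} + 2672\right) = 4626 \left(2672 + 2 \sqrt{1258}\right) = 12360672 + 9252 \sqrt{1258}$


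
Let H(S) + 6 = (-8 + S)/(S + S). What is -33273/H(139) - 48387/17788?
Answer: 164462743653/27340156 ≈ 6015.4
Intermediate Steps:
H(S) = -6 + (-8 + S)/(2*S) (H(S) = -6 + (-8 + S)/(S + S) = -6 + (-8 + S)/((2*S)) = -6 + (-8 + S)*(1/(2*S)) = -6 + (-8 + S)/(2*S))
-33273/H(139) - 48387/17788 = -33273/(-11/2 - 4/139) - 48387/17788 = -33273/(-1537/278) - 48387/17788 = -33273*(-278/1537) - 48387/17788 = 9249894/1537 - 48387/17788 = 164462743653/27340156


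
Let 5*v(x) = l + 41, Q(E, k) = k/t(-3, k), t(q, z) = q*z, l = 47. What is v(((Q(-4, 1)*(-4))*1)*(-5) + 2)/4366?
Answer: 44/10915 ≈ 0.0040312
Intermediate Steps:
Q(E, k) = -⅓ (Q(E, k) = k/((-3*k)) = k*(-1/(3*k)) = -⅓)
v(x) = 88/5 (v(x) = (47 + 41)/5 = (⅕)*88 = 88/5)
v(((Q(-4, 1)*(-4))*1)*(-5) + 2)/4366 = (88/5)/4366 = (88/5)*(1/4366) = 44/10915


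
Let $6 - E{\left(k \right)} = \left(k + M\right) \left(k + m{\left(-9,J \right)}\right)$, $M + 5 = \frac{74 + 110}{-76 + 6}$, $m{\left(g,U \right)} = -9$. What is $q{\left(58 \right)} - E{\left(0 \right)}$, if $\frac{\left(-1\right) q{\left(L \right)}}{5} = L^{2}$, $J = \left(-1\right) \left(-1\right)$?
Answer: $- \frac{586507}{35} \approx -16757.0$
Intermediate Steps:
$J = 1$
$M = - \frac{267}{35}$ ($M = -5 + \frac{74 + 110}{-76 + 6} = -5 + \frac{184}{-70} = -5 + 184 \left(- \frac{1}{70}\right) = -5 - \frac{92}{35} = - \frac{267}{35} \approx -7.6286$)
$q{\left(L \right)} = - 5 L^{2}$
$E{\left(k \right)} = 6 - \left(-9 + k\right) \left(- \frac{267}{35} + k\right)$ ($E{\left(k \right)} = 6 - \left(k - \frac{267}{35}\right) \left(k - 9\right) = 6 - \left(- \frac{267}{35} + k\right) \left(-9 + k\right) = 6 - \left(-9 + k\right) \left(- \frac{267}{35} + k\right)$)
$q{\left(58 \right)} - E{\left(0 \right)} = - 5 \cdot 58^{2} - \left(- \frac{2193}{35} - 0^{2} + \frac{582}{35} \cdot 0\right) = \left(-5\right) 3364 - \left(- \frac{2193}{35} - 0 + 0\right) = -16820 - \left(- \frac{2193}{35} + 0 + 0\right) = -16820 - - \frac{2193}{35} = -16820 + \frac{2193}{35} = - \frac{586507}{35}$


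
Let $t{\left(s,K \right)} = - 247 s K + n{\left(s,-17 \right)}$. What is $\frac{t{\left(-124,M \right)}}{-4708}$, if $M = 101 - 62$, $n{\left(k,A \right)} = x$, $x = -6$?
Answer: $- \frac{597243}{2354} \approx -253.71$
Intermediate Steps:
$n{\left(k,A \right)} = -6$
$M = 39$
$t{\left(s,K \right)} = -6 - 247 K s$ ($t{\left(s,K \right)} = - 247 s K - 6 = - 247 K s - 6 = -6 - 247 K s$)
$\frac{t{\left(-124,M \right)}}{-4708} = \frac{-6 - 9633 \left(-124\right)}{-4708} = \left(-6 + 1194492\right) \left(- \frac{1}{4708}\right) = 1194486 \left(- \frac{1}{4708}\right) = - \frac{597243}{2354}$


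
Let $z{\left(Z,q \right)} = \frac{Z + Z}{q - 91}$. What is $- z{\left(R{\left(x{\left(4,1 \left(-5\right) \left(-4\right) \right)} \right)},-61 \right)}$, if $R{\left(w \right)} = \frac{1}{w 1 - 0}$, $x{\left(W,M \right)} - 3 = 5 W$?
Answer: $\frac{1}{1748} \approx 0.00057208$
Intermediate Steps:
$x{\left(W,M \right)} = 3 + 5 W$
$R{\left(w \right)} = \frac{1}{w}$ ($R{\left(w \right)} = \frac{1}{w + 0} = \frac{1}{w}$)
$z{\left(Z,q \right)} = \frac{2 Z}{-91 + q}$
$- z{\left(R{\left(x{\left(4,1 \left(-5\right) \left(-4\right) \right)} \right)},-61 \right)} = - \frac{2}{\left(3 + 5 \cdot 4\right) \left(-91 - 61\right)} = - \frac{2}{\left(3 + 20\right) \left(-152\right)} = - \frac{2 \left(-1\right)}{23 \cdot 152} = \left(-1\right) \left(- \frac{1}{1748}\right) = \frac{1}{1748}$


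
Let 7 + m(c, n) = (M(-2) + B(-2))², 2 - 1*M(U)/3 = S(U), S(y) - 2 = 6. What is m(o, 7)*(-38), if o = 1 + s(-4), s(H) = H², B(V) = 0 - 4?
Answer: -18126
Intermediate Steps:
S(y) = 8 (S(y) = 2 + 6 = 8)
B(V) = -4
M(U) = -18 (M(U) = 6 - 3*8 = 6 - 24 = -18)
o = 17 (o = 1 + (-4)² = 1 + 16 = 17)
m(c, n) = 477 (m(c, n) = -7 + (-18 - 4)² = -7 + (-22)² = -7 + 484 = 477)
m(o, 7)*(-38) = 477*(-38) = -18126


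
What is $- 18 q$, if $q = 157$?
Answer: $-2826$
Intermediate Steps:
$- 18 q = \left(-18\right) 157 = -2826$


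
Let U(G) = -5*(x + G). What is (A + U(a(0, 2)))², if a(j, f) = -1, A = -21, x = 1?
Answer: 441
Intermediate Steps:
U(G) = -5 - 5*G (U(G) = -5*(1 + G) = -5 - 5*G)
(A + U(a(0, 2)))² = (-21 + (-5 - 5*(-1)))² = (-21 + (-5 + 5))² = (-21 + 0)² = (-21)² = 441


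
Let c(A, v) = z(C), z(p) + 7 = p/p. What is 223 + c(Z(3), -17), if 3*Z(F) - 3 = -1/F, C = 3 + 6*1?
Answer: 217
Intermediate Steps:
C = 9 (C = 3 + 6 = 9)
Z(F) = 1 - 1/(3*F) (Z(F) = 1 + (-1/F)/3 = 1 - 1/(3*F))
z(p) = -6 (z(p) = -7 + p/p = -7 + 1 = -6)
c(A, v) = -6
223 + c(Z(3), -17) = 223 - 6 = 217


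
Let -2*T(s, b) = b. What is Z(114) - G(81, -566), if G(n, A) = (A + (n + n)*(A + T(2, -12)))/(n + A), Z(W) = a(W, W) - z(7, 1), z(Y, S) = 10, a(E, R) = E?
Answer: -40846/485 ≈ -84.219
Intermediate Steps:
T(s, b) = -b/2
Z(W) = -10 + W (Z(W) = W - 1*10 = W - 10 = -10 + W)
G(n, A) = (A + 2*n*(6 + A))/(A + n) (G(n, A) = (A + (n + n)*(A - 1/2*(-12)))/(n + A) = (A + (2*n)*(A + 6))/(A + n) = (A + (2*n)*(6 + A))/(A + n) = (A + 2*n*(6 + A))/(A + n))
Z(114) - G(81, -566) = (-10 + 114) - (-566 + 12*81 + 2*(-566)*81)/(-566 + 81) = 104 - (-566 + 972 - 91692)/(-485) = 104 - (-1)*(-91286)/485 = 104 - 1*91286/485 = 104 - 91286/485 = -40846/485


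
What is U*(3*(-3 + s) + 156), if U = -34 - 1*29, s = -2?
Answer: -8883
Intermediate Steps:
U = -63 (U = -34 - 29 = -63)
U*(3*(-3 + s) + 156) = -63*(3*(-3 - 2) + 156) = -63*(3*(-5) + 156) = -63*(-15 + 156) = -63*141 = -8883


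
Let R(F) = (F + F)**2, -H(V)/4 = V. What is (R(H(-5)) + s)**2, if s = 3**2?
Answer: 2588881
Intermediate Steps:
H(V) = -4*V
R(F) = 4*F**2 (R(F) = (2*F)**2 = 4*F**2)
s = 9
(R(H(-5)) + s)**2 = (4*(-4*(-5))**2 + 9)**2 = (4*20**2 + 9)**2 = (4*400 + 9)**2 = (1600 + 9)**2 = 1609**2 = 2588881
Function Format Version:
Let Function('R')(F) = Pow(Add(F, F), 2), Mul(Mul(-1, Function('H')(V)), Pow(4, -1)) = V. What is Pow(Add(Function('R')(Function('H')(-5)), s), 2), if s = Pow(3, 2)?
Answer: 2588881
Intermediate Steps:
Function('H')(V) = Mul(-4, V)
Function('R')(F) = Mul(4, Pow(F, 2)) (Function('R')(F) = Pow(Mul(2, F), 2) = Mul(4, Pow(F, 2)))
s = 9
Pow(Add(Function('R')(Function('H')(-5)), s), 2) = Pow(Add(Mul(4, Pow(Mul(-4, -5), 2)), 9), 2) = Pow(Add(Mul(4, Pow(20, 2)), 9), 2) = Pow(Add(Mul(4, 400), 9), 2) = Pow(Add(1600, 9), 2) = Pow(1609, 2) = 2588881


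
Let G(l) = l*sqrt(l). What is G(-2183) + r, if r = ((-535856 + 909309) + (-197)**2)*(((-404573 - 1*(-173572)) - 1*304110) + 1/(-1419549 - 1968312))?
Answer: -747382230281807864/3387861 - 2183*I*sqrt(2183) ≈ -2.2061e+11 - 1.02e+5*I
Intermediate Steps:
G(l) = l**(3/2)
r = -747382230281807864/3387861 (r = (373453 + 38809)*(((-404573 + 173572) - 304110) + 1/(-3387861)) = 412262*((-231001 - 304110) - 1/3387861) = 412262*(-535111 - 1/3387861) = 412262*(-1812881687572/3387861) = -747382230281807864/3387861 ≈ -2.2061e+11)
G(-2183) + r = (-2183)**(3/2) - 747382230281807864/3387861 = -2183*I*sqrt(2183) - 747382230281807864/3387861 = -747382230281807864/3387861 - 2183*I*sqrt(2183)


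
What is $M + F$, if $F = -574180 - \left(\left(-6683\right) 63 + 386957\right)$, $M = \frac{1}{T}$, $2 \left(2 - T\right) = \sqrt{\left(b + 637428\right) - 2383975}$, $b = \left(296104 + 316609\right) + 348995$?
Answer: $- \frac{423906464332}{784855} + \frac{2 i \sqrt{784839}}{784855} \approx -5.4011 \cdot 10^{5} + 0.0022575 i$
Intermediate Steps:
$b = 961708$ ($b = 612713 + 348995 = 961708$)
$T = 2 - \frac{i \sqrt{784839}}{2}$ ($T = 2 - \frac{\sqrt{\left(961708 + 637428\right) - 2383975}}{2} = 2 - \frac{\sqrt{1599136 - 2383975}}{2} = 2 - \frac{\sqrt{-784839}}{2} = 2 - \frac{i \sqrt{784839}}{2} \approx 2.0 - 442.96 i$)
$M = \frac{1}{2 - \frac{i \sqrt{784839}}{2}} \approx 1.019 \cdot 10^{-5} + 0.0022575 i$
$F = -540108$ ($F = -574180 - \left(-421029 + 386957\right) = -574180 - -34072 = -574180 + 34072 = -540108$)
$M + F = \left(\frac{8}{784855} + \frac{2 i \sqrt{784839}}{784855}\right) - 540108 = - \frac{423906464332}{784855} + \frac{2 i \sqrt{784839}}{784855}$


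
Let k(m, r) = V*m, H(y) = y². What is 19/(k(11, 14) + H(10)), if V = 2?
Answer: 19/122 ≈ 0.15574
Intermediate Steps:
k(m, r) = 2*m
19/(k(11, 14) + H(10)) = 19/(2*11 + 10²) = 19/(22 + 100) = 19/122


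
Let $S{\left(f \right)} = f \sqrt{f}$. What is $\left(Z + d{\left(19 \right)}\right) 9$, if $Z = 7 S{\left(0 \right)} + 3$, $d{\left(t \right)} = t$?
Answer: $198$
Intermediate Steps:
$S{\left(f \right)} = f^{\frac{3}{2}}$
$Z = 3$ ($Z = 7 \cdot 0^{\frac{3}{2}} + 3 = 7 \cdot 0 + 3 = 0 + 3 = 3$)
$\left(Z + d{\left(19 \right)}\right) 9 = \left(3 + 19\right) 9 = 22 \cdot 9 = 198$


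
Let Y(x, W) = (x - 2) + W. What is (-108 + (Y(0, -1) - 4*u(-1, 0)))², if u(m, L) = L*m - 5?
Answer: 8281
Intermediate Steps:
Y(x, W) = -2 + W + x (Y(x, W) = (-2 + x) + W = -2 + W + x)
u(m, L) = -5 + L*m
(-108 + (Y(0, -1) - 4*u(-1, 0)))² = (-108 + ((-2 - 1 + 0) - 4*(-5 + 0*(-1))))² = (-108 + (-3 - 4*(-5 + 0)))² = (-108 + (-3 - 4*(-5)))² = (-108 + (-3 + 20))² = (-108 + 17)² = (-91)² = 8281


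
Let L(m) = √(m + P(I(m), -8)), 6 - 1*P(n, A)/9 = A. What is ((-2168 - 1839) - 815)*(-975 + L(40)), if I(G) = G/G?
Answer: 4701450 - 4822*√166 ≈ 4.6393e+6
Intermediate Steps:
I(G) = 1
P(n, A) = 54 - 9*A
L(m) = √(126 + m) (L(m) = √(m + (54 - 9*(-8))) = √(m + (54 + 72)) = √(m + 126) = √(126 + m))
((-2168 - 1839) - 815)*(-975 + L(40)) = ((-2168 - 1839) - 815)*(-975 + √(126 + 40)) = (-4007 - 815)*(-975 + √166) = -4822*(-975 + √166) = 4701450 - 4822*√166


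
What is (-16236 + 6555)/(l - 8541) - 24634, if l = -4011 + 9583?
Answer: -73128665/2969 ≈ -24631.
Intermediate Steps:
l = 5572
(-16236 + 6555)/(l - 8541) - 24634 = (-16236 + 6555)/(5572 - 8541) - 24634 = -9681/(-2969) - 24634 = -9681*(-1/2969) - 24634 = 9681/2969 - 24634 = -73128665/2969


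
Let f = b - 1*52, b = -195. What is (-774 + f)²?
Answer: 1042441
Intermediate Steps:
f = -247 (f = -195 - 1*52 = -195 - 52 = -247)
(-774 + f)² = (-774 - 247)² = (-1021)² = 1042441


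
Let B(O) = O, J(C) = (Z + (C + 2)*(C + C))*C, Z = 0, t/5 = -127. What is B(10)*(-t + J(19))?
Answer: 157970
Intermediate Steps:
t = -635 (t = 5*(-127) = -635)
J(C) = 2*C**2*(2 + C) (J(C) = (0 + (C + 2)*(C + C))*C = (0 + (2 + C)*(2*C))*C = (0 + 2*C*(2 + C))*C = (2*C*(2 + C))*C = 2*C**2*(2 + C))
B(10)*(-t + J(19)) = 10*(-1*(-635) + 2*19**2*(2 + 19)) = 10*(635 + 2*361*21) = 10*(635 + 15162) = 10*15797 = 157970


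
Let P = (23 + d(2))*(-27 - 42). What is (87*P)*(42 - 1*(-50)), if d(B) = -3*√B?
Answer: -12702348 + 1656828*√2 ≈ -1.0359e+7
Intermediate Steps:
P = -1587 + 207*√2 (P = (23 - 3*√2)*(-27 - 42) = (23 - 3*√2)*(-69) = -1587 + 207*√2 ≈ -1294.3)
(87*P)*(42 - 1*(-50)) = (87*(-1587 + 207*√2))*(42 - 1*(-50)) = (-138069 + 18009*√2)*(42 + 50) = (-138069 + 18009*√2)*92 = -12702348 + 1656828*√2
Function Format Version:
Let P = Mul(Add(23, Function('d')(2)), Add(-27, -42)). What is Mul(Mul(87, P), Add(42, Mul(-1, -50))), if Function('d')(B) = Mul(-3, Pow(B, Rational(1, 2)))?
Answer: Add(-12702348, Mul(1656828, Pow(2, Rational(1, 2)))) ≈ -1.0359e+7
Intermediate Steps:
P = Add(-1587, Mul(207, Pow(2, Rational(1, 2)))) (P = Mul(Add(23, Mul(-3, Pow(2, Rational(1, 2)))), Add(-27, -42)) = Mul(Add(23, Mul(-3, Pow(2, Rational(1, 2)))), -69) = Add(-1587, Mul(207, Pow(2, Rational(1, 2)))) ≈ -1294.3)
Mul(Mul(87, P), Add(42, Mul(-1, -50))) = Mul(Mul(87, Add(-1587, Mul(207, Pow(2, Rational(1, 2))))), Add(42, Mul(-1, -50))) = Mul(Add(-138069, Mul(18009, Pow(2, Rational(1, 2)))), Add(42, 50)) = Mul(Add(-138069, Mul(18009, Pow(2, Rational(1, 2)))), 92) = Add(-12702348, Mul(1656828, Pow(2, Rational(1, 2))))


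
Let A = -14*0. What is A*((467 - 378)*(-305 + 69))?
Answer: 0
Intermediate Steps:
A = 0
A*((467 - 378)*(-305 + 69)) = 0*((467 - 378)*(-305 + 69)) = 0*(89*(-236)) = 0*(-21004) = 0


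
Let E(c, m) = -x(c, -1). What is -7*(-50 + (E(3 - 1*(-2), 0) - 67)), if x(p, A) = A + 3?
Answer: 833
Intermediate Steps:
x(p, A) = 3 + A
E(c, m) = -2 (E(c, m) = -(3 - 1) = -1*2 = -2)
-7*(-50 + (E(3 - 1*(-2), 0) - 67)) = -7*(-50 + (-2 - 67)) = -7*(-50 - 69) = -7*(-119) = 833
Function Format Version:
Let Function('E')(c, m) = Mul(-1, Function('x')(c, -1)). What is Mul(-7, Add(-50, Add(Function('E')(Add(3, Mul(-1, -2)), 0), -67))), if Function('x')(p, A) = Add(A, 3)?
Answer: 833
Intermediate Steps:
Function('x')(p, A) = Add(3, A)
Function('E')(c, m) = -2 (Function('E')(c, m) = Mul(-1, Add(3, -1)) = Mul(-1, 2) = -2)
Mul(-7, Add(-50, Add(Function('E')(Add(3, Mul(-1, -2)), 0), -67))) = Mul(-7, Add(-50, Add(-2, -67))) = Mul(-7, Add(-50, -69)) = Mul(-7, -119) = 833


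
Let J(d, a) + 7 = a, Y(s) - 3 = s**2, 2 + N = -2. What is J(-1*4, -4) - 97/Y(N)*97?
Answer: -9618/19 ≈ -506.21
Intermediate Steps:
N = -4 (N = -2 - 2 = -4)
Y(s) = 3 + s**2
J(d, a) = -7 + a
J(-1*4, -4) - 97/Y(N)*97 = (-7 - 4) - 97/(3 + (-4)**2)*97 = -11 - 97/(3 + 16)*97 = -11 - 97/19*97 = -11 - 9409/19 = -9618/19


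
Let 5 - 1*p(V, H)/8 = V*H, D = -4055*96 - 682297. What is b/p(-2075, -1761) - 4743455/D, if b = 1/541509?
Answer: 75087442732529181623/16962736364316004080 ≈ 4.4266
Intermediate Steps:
b = 1/541509 ≈ 1.8467e-6
D = -1071577 (D = -389280 - 682297 = -1071577)
p(V, H) = 40 - 8*H*V (p(V, H) = 40 - 8*V*H = 40 - 8*H*V)
b/p(-2075, -1761) - 4743455/D = 1/(541509*(40 - 8*(-1761)*(-2075))) - 4743455/(-1071577) = 1/(541509*(40 - 29232600)) - 4743455*(-1/1071577) = (1/541509)/(-29232560) + 4743455/1071577 = (1/541509)*(-1/29232560) + 4743455/1071577 = -1/15829694333040 + 4743455/1071577 = 75087442732529181623/16962736364316004080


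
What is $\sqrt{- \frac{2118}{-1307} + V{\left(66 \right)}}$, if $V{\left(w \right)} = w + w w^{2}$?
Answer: $\frac{6 \sqrt{13645285199}}{1307} \approx 536.25$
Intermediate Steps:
$V{\left(w \right)} = w + w^{3}$
$\sqrt{- \frac{2118}{-1307} + V{\left(66 \right)}} = \sqrt{- \frac{2118}{-1307} + \left(66 + 66^{3}\right)} = \sqrt{\left(-2118\right) \left(- \frac{1}{1307}\right) + \left(66 + 287496\right)} = \sqrt{\frac{2118}{1307} + 287562} = \sqrt{\frac{375845652}{1307}} = \frac{6 \sqrt{13645285199}}{1307}$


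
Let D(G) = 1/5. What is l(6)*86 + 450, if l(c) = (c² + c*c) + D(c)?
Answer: 33296/5 ≈ 6659.2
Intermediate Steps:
D(G) = ⅕
l(c) = ⅕ + 2*c² (l(c) = (c² + c*c) + ⅕ = (c² + c²) + ⅕ = 2*c² + ⅕ = ⅕ + 2*c²)
l(6)*86 + 450 = (⅕ + 2*6²)*86 + 450 = (⅕ + 2*36)*86 + 450 = (⅕ + 72)*86 + 450 = (361/5)*86 + 450 = 31046/5 + 450 = 33296/5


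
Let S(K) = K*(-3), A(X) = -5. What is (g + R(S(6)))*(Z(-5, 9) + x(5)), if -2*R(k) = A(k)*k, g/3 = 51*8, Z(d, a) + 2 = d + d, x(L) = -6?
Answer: -21222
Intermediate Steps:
Z(d, a) = -2 + 2*d (Z(d, a) = -2 + (d + d) = -2 + 2*d)
S(K) = -3*K
g = 1224 (g = 3*(51*8) = 3*408 = 1224)
R(k) = 5*k/2 (R(k) = -(-5)*k/2 = 5*k/2)
(g + R(S(6)))*(Z(-5, 9) + x(5)) = (1224 + 5*(-3*6)/2)*((-2 + 2*(-5)) - 6) = (1224 + (5/2)*(-18))*((-2 - 10) - 6) = (1224 - 45)*(-12 - 6) = 1179*(-18) = -21222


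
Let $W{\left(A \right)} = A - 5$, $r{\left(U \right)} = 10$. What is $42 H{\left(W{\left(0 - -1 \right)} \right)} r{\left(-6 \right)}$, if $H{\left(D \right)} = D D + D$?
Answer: $5040$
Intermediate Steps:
$W{\left(A \right)} = -5 + A$
$H{\left(D \right)} = D + D^{2}$ ($H{\left(D \right)} = D^{2} + D = D + D^{2}$)
$42 H{\left(W{\left(0 - -1 \right)} \right)} r{\left(-6 \right)} = 42 \left(-5 + \left(0 - -1\right)\right) \left(1 + \left(-5 + \left(0 - -1\right)\right)\right) 10 = 42 \left(-5 + \left(0 + 1\right)\right) \left(1 + \left(-5 + \left(0 + 1\right)\right)\right) 10 = 42 \left(-5 + 1\right) \left(1 + \left(-5 + 1\right)\right) 10 = 42 \left(- 4 \left(1 - 4\right)\right) 10 = 42 \left(\left(-4\right) \left(-3\right)\right) 10 = 42 \cdot 12 \cdot 10 = 504 \cdot 10 = 5040$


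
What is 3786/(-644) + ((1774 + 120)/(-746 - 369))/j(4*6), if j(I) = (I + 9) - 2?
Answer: -66041413/11129930 ≈ -5.9337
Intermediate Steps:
j(I) = 7 + I (j(I) = (9 + I) - 2 = 7 + I)
3786/(-644) + ((1774 + 120)/(-746 - 369))/j(4*6) = 3786/(-644) + ((1774 + 120)/(-746 - 369))/(7 + 4*6) = 3786*(-1/644) + (1894/(-1115))/(7 + 24) = -1893/322 + (1894*(-1/1115))/31 = -1893/322 - 1894/1115*1/31 = -1893/322 - 1894/34565 = -66041413/11129930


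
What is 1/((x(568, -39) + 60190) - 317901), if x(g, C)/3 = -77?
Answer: -1/257942 ≈ -3.8768e-6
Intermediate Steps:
x(g, C) = -231 (x(g, C) = 3*(-77) = -231)
1/((x(568, -39) + 60190) - 317901) = 1/((-231 + 60190) - 317901) = 1/(59959 - 317901) = 1/(-257942) = -1/257942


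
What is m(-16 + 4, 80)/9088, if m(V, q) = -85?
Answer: -85/9088 ≈ -0.0093530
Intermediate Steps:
m(-16 + 4, 80)/9088 = -85/9088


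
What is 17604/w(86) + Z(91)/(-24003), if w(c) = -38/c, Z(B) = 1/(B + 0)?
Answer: -1653433501375/41501187 ≈ -39841.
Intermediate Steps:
Z(B) = 1/B
17604/w(86) + Z(91)/(-24003) = 17604/((-38/86)) + 1/(91*(-24003)) = 17604/((-38*1/86)) + (1/91)*(-1/24003) = 17604/(-19/43) - 1/2184273 = 17604*(-43/19) - 1/2184273 = -756972/19 - 1/2184273 = -1653433501375/41501187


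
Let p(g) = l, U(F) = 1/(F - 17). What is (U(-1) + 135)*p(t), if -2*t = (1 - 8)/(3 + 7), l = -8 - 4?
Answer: -4858/3 ≈ -1619.3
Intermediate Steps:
l = -12
t = 7/20 (t = -(1 - 8)/(2*(3 + 7)) = -(-7)/(2*10) = -½*(-7/10) = 7/20 ≈ 0.35000)
U(F) = 1/(-17 + F)
p(g) = -12
(U(-1) + 135)*p(t) = (1/(-17 - 1) + 135)*(-12) = (1/(-18) + 135)*(-12) = (-1/18 + 135)*(-12) = (2429/18)*(-12) = -4858/3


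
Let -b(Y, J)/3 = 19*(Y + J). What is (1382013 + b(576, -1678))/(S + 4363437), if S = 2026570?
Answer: 1444827/6390007 ≈ 0.22611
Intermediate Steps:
b(Y, J) = -57*J - 57*Y (b(Y, J) = -57*(Y + J) = -57*(J + Y) = -3*(19*J + 19*Y) = -57*J - 57*Y)
(1382013 + b(576, -1678))/(S + 4363437) = (1382013 + (-57*(-1678) - 57*576))/(2026570 + 4363437) = (1382013 + (95646 - 32832))/6390007 = (1382013 + 62814)*(1/6390007) = 1444827*(1/6390007) = 1444827/6390007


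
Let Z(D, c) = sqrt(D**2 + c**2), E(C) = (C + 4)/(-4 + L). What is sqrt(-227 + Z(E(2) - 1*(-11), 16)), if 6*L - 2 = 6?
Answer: sqrt(-908 + sqrt(5321))/2 ≈ 14.449*I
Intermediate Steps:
L = 4/3 (L = 1/3 + (1/6)*6 = 1/3 + 1 = 4/3 ≈ 1.3333)
E(C) = -3/2 - 3*C/8 (E(C) = (C + 4)/(-4 + 4/3) = (4 + C)/(-8/3) = (4 + C)*(-3/8) = -3/2 - 3*C/8)
sqrt(-227 + Z(E(2) - 1*(-11), 16)) = sqrt(-227 + sqrt(((-3/2 - 3/8*2) - 1*(-11))**2 + 16**2)) = sqrt(-227 + sqrt(((-3/2 - 3/4) + 11)**2 + 256)) = sqrt(-227 + sqrt((-9/4 + 11)**2 + 256)) = sqrt(-227 + sqrt((35/4)**2 + 256)) = sqrt(-227 + sqrt(1225/16 + 256)) = sqrt(-227 + sqrt(5321/16)) = sqrt(-227 + sqrt(5321)/4)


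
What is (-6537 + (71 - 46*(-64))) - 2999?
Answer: -6521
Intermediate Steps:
(-6537 + (71 - 46*(-64))) - 2999 = (-6537 + (71 + 2944)) - 2999 = (-6537 + 3015) - 2999 = -3522 - 2999 = -6521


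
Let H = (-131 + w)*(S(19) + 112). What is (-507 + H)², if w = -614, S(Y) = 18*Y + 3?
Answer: 116261904784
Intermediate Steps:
S(Y) = 3 + 18*Y
H = -340465 (H = (-131 - 614)*((3 + 18*19) + 112) = -745*((3 + 342) + 112) = -745*(345 + 112) = -745*457 = -340465)
(-507 + H)² = (-507 - 340465)² = (-340972)² = 116261904784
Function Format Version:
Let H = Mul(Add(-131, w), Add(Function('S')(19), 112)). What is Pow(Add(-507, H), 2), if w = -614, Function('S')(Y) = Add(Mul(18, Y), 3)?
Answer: 116261904784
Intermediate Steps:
Function('S')(Y) = Add(3, Mul(18, Y))
H = -340465 (H = Mul(Add(-131, -614), Add(Add(3, Mul(18, 19)), 112)) = Mul(-745, Add(Add(3, 342), 112)) = Mul(-745, Add(345, 112)) = Mul(-745, 457) = -340465)
Pow(Add(-507, H), 2) = Pow(Add(-507, -340465), 2) = Pow(-340972, 2) = 116261904784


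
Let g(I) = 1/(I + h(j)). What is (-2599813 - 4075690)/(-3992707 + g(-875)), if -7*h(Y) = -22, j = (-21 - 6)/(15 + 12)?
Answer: 40740594809/24367490828 ≈ 1.6719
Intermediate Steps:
j = -1 (j = -27/27 = -27*1/27 = -1)
h(Y) = 22/7 (h(Y) = -⅐*(-22) = 22/7)
g(I) = 1/(22/7 + I) (g(I) = 1/(I + 22/7) = 1/(22/7 + I))
(-2599813 - 4075690)/(-3992707 + g(-875)) = (-2599813 - 4075690)/(-3992707 + 7/(22 + 7*(-875))) = -6675503/(-3992707 + 7/(22 - 6125)) = -6675503/(-3992707 + 7/(-6103)) = -6675503/(-3992707 + 7*(-1/6103)) = -6675503/(-3992707 - 7/6103) = -6675503/(-24367490828/6103) = -6675503*(-6103/24367490828) = 40740594809/24367490828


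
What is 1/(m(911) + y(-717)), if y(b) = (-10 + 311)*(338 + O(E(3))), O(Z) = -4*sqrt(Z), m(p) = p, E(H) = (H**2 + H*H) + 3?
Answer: 102649/10506375265 + 1204*sqrt(21)/10506375265 ≈ 1.0295e-5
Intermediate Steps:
E(H) = 3 + 2*H**2 (E(H) = (H**2 + H**2) + 3 = 2*H**2 + 3 = 3 + 2*H**2)
y(b) = 101738 - 1204*sqrt(21) (y(b) = (-10 + 311)*(338 - 4*sqrt(3 + 2*3**2)) = 301*(338 - 4*sqrt(3 + 2*9)) = 301*(338 - 4*sqrt(3 + 18)) = 301*(338 - 4*sqrt(21)) = 101738 - 1204*sqrt(21))
1/(m(911) + y(-717)) = 1/(911 + (101738 - 1204*sqrt(21))) = 1/(102649 - 1204*sqrt(21))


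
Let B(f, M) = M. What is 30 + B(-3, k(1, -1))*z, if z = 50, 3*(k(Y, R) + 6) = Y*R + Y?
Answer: -270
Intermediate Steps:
k(Y, R) = -6 + Y/3 + R*Y/3 (k(Y, R) = -6 + (Y*R + Y)/3 = -6 + (R*Y + Y)/3 = -6 + (Y + R*Y)/3 = -6 + (Y/3 + R*Y/3) = -6 + Y/3 + R*Y/3)
30 + B(-3, k(1, -1))*z = 30 + (-6 + (⅓)*1 + (⅓)*(-1)*1)*50 = 30 + (-6 + ⅓ - ⅓)*50 = 30 - 6*50 = 30 - 300 = -270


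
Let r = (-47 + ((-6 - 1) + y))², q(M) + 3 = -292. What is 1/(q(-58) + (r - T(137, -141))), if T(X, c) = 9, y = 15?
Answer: 1/1217 ≈ 0.00082169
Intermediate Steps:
q(M) = -295 (q(M) = -3 - 292 = -295)
r = 1521 (r = (-47 + ((-6 - 1) + 15))² = (-47 + (-7 + 15))² = (-47 + 8)² = (-39)² = 1521)
1/(q(-58) + (r - T(137, -141))) = 1/(-295 + (1521 - 1*9)) = 1/(-295 + (1521 - 9)) = 1/(-295 + 1512) = 1/1217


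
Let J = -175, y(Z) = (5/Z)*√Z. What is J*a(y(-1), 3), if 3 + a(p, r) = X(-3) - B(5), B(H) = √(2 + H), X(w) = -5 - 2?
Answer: 1750 + 175*√7 ≈ 2213.0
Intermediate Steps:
X(w) = -7
y(Z) = 5/√Z
a(p, r) = -10 - √7 (a(p, r) = -3 + (-7 - √(2 + 5)) = -3 + (-7 - √7) = -10 - √7)
J*a(y(-1), 3) = -175*(-10 - √7) = 1750 + 175*√7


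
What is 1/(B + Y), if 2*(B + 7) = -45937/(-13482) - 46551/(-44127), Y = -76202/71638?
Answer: -96641483652/563671227193 ≈ -0.17145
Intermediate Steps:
Y = -5443/5117 (Y = -76202*1/71638 = -5443/5117 ≈ -1.0637)
B = -630468935/132204492 (B = -7 + (-45937/(-13482) - 46551/(-44127))/2 = -7 + (-45937*(-1/13482) - 46551*(-1/44127))/2 = -7 + (45937/13482 + 15517/14709)/2 = -7 + (½)*(294962509/66102246) = -7 + 294962509/132204492 = -630468935/132204492 ≈ -4.7689)
1/(B + Y) = 1/(-630468935/132204492 - 5443/5117) = 1/(-563671227193/96641483652) = -96641483652/563671227193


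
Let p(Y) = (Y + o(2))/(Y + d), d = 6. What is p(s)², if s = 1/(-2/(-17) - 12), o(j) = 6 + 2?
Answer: 2556801/1428025 ≈ 1.7904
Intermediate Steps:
o(j) = 8
s = -17/202 (s = 1/(-2*(-1/17) - 12) = 1/(2/17 - 12) = 1/(-202/17) = -17/202 ≈ -0.084158)
p(Y) = (8 + Y)/(6 + Y) (p(Y) = (Y + 8)/(Y + 6) = (8 + Y)/(6 + Y))
p(s)² = ((8 - 17/202)/(6 - 17/202))² = ((1599/202)/(1195/202))² = ((202/1195)*(1599/202))² = (1599/1195)² = 2556801/1428025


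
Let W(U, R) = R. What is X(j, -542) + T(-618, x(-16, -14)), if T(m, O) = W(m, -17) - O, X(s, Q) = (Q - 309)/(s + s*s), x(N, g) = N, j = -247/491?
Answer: 205099663/60268 ≈ 3403.1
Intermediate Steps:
j = -247/491 (j = -247*1/491 = -247/491 ≈ -0.50305)
X(s, Q) = (-309 + Q)/(s + s²)
T(m, O) = -17 - O
X(j, -542) + T(-618, x(-16, -14)) = (-309 - 542)/((-247/491)*(1 - 247/491)) + (-17 - 1*(-16)) = -491/247*(-851)/244/491 + (-17 + 16) = -491/247*491/244*(-851) - 1 = 205159931/60268 - 1 = 205099663/60268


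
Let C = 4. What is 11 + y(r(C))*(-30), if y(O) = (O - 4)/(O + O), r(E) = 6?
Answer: 6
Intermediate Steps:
y(O) = (-4 + O)/(2*O) (y(O) = (-4 + O)/((2*O)) = (-4 + O)*(1/(2*O)) = (-4 + O)/(2*O))
11 + y(r(C))*(-30) = 11 + ((1/2)*(-4 + 6)/6)*(-30) = 11 + ((1/2)*(1/6)*2)*(-30) = 11 + (1/6)*(-30) = 11 - 5 = 6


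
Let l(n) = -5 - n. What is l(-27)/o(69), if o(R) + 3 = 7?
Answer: 11/2 ≈ 5.5000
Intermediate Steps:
o(R) = 4 (o(R) = -3 + 7 = 4)
l(-27)/o(69) = (-5 - 1*(-27))/4 = (-5 + 27)*(¼) = 22*(¼) = 11/2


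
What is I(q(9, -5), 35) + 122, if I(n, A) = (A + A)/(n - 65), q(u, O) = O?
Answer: 121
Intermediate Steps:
I(n, A) = 2*A/(-65 + n) (I(n, A) = (2*A)/(-65 + n) = 2*A/(-65 + n))
I(q(9, -5), 35) + 122 = 2*35/(-65 - 5) + 122 = 2*35/(-70) + 122 = 2*35*(-1/70) + 122 = -1 + 122 = 121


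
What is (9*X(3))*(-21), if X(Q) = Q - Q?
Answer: 0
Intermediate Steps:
X(Q) = 0
(9*X(3))*(-21) = (9*0)*(-21) = 0*(-21) = 0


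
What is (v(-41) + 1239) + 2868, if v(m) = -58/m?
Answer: 168445/41 ≈ 4108.4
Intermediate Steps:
(v(-41) + 1239) + 2868 = (-58/(-41) + 1239) + 2868 = (-58*(-1/41) + 1239) + 2868 = (58/41 + 1239) + 2868 = 50857/41 + 2868 = 168445/41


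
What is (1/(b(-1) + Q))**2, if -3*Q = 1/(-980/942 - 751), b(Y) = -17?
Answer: 125465432521/36257619244900 ≈ 0.0034604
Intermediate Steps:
Q = 157/354211 (Q = -1/(3*(-980/942 - 751)) = -1/(3*(-980*1/942 - 751)) = -1/(3*(-490/471 - 751)) = -1/(3*(-354211/471)) = -1/3*(-471/354211) = 157/354211 ≈ 0.00044324)
(1/(b(-1) + Q))**2 = (1/(-17 + 157/354211))**2 = (1/(-6021430/354211))**2 = (-354211/6021430)**2 = 125465432521/36257619244900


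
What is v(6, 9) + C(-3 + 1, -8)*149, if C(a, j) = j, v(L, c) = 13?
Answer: -1179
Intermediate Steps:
v(6, 9) + C(-3 + 1, -8)*149 = 13 - 8*149 = 13 - 1192 = -1179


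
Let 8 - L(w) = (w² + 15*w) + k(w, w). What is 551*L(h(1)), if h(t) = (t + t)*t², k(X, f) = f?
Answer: -15428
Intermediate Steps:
h(t) = 2*t³ (h(t) = (2*t)*t² = 2*t³)
L(w) = 8 - w² - 16*w (L(w) = 8 - ((w² + 15*w) + w) = 8 - (w² + 16*w) = 8 + (-w² - 16*w) = 8 - w² - 16*w)
551*L(h(1)) = 551*(8 - (2*1³)² - 32*1³) = 551*(8 - (2*1)² - 32) = 551*(8 - 1*2² - 16*2) = 551*(8 - 1*4 - 32) = 551*(8 - 4 - 32) = 551*(-28) = -15428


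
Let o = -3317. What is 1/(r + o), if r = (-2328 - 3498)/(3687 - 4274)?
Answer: -587/1941253 ≈ -0.00030238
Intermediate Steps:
r = 5826/587 (r = -5826/(-587) = -5826*(-1/587) = 5826/587 ≈ 9.9250)
1/(r + o) = 1/(5826/587 - 3317) = 1/(-1941253/587) = -587/1941253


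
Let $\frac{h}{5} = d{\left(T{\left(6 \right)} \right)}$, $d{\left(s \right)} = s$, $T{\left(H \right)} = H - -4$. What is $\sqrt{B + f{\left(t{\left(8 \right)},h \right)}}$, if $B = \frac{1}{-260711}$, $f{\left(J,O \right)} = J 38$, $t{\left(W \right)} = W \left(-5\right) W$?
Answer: $\frac{3 i \sqrt{91835326955119}}{260711} \approx 110.27 i$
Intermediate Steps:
$t{\left(W \right)} = - 5 W^{2}$ ($t{\left(W \right)} = - 5 W W = - 5 W^{2}$)
$T{\left(H \right)} = 4 + H$ ($T{\left(H \right)} = H + 4 = 4 + H$)
$h = 50$ ($h = 5 \left(4 + 6\right) = 5 \cdot 10 = 50$)
$f{\left(J,O \right)} = 38 J$
$B = - \frac{1}{260711} \approx -3.8357 \cdot 10^{-6}$
$\sqrt{B + f{\left(t{\left(8 \right)},h \right)}} = \sqrt{- \frac{1}{260711} + 38 \left(- 5 \cdot 8^{2}\right)} = \sqrt{- \frac{1}{260711} + 38 \left(\left(-5\right) 64\right)} = \sqrt{- \frac{1}{260711} + 38 \left(-320\right)} = \sqrt{- \frac{1}{260711} - 12160} = \sqrt{- \frac{3170245761}{260711}} = \frac{3 i \sqrt{91835326955119}}{260711}$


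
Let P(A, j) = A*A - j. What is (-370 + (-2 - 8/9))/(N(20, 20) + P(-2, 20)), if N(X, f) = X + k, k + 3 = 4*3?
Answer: -3356/117 ≈ -28.684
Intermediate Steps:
k = 9 (k = -3 + 4*3 = -3 + 12 = 9)
P(A, j) = A² - j
N(X, f) = 9 + X (N(X, f) = X + 9 = 9 + X)
(-370 + (-2 - 8/9))/(N(20, 20) + P(-2, 20)) = (-370 + (-2 - 8/9))/((9 + 20) + ((-2)² - 1*20)) = (-370 + (-2 - 8*⅑))/(29 + (4 - 20)) = (-370 + (-2 - 8/9))/(29 - 16) = (-370 - 26/9)/13 = -3356/9*1/13 = -3356/117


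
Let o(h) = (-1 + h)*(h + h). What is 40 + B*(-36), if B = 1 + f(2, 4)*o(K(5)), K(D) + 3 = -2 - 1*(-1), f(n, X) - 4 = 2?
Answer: -8636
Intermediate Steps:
f(n, X) = 6 (f(n, X) = 4 + 2 = 6)
K(D) = -4 (K(D) = -3 + (-2 - 1*(-1)) = -3 + (-2 + 1) = -3 - 1 = -4)
o(h) = 2*h*(-1 + h) (o(h) = (-1 + h)*(2*h) = 2*h*(-1 + h))
B = 241 (B = 1 + 6*(2*(-4)*(-1 - 4)) = 1 + 6*(2*(-4)*(-5)) = 1 + 6*40 = 1 + 240 = 241)
40 + B*(-36) = 40 + 241*(-36) = 40 - 8676 = -8636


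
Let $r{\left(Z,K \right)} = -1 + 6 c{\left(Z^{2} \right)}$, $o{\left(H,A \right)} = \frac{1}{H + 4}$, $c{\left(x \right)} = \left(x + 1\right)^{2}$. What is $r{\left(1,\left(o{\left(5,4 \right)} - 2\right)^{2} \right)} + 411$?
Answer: $434$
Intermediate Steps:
$c{\left(x \right)} = \left(1 + x\right)^{2}$
$o{\left(H,A \right)} = \frac{1}{4 + H}$
$r{\left(Z,K \right)} = -1 + 6 \left(1 + Z^{2}\right)^{2}$
$r{\left(1,\left(o{\left(5,4 \right)} - 2\right)^{2} \right)} + 411 = \left(-1 + 6 \left(1 + 1^{2}\right)^{2}\right) + 411 = \left(-1 + 6 \left(1 + 1\right)^{2}\right) + 411 = \left(-1 + 6 \cdot 2^{2}\right) + 411 = \left(-1 + 6 \cdot 4\right) + 411 = \left(-1 + 24\right) + 411 = 23 + 411 = 434$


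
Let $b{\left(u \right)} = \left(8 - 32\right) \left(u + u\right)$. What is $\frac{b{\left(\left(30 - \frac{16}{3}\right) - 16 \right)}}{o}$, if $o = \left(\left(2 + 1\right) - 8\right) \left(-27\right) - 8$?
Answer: $- \frac{416}{127} \approx -3.2756$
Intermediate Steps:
$b{\left(u \right)} = - 48 u$ ($b{\left(u \right)} = - 24 \cdot 2 u = - 48 u$)
$o = 127$ ($o = \left(3 - 8\right) \left(-27\right) - 8 = \left(-5\right) \left(-27\right) - 8 = 135 - 8 = 127$)
$\frac{b{\left(\left(30 - \frac{16}{3}\right) - 16 \right)}}{o} = \frac{\left(-48\right) \left(\left(30 - \frac{16}{3}\right) - 16\right)}{127} = - 48 \left(\left(30 - \frac{16}{3}\right) - 16\right) \frac{1}{127} = - 48 \left(\frac{74}{3} - 16\right) \frac{1}{127} = \left(-48\right) \frac{26}{3} \cdot \frac{1}{127} = \left(-416\right) \frac{1}{127} = - \frac{416}{127}$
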